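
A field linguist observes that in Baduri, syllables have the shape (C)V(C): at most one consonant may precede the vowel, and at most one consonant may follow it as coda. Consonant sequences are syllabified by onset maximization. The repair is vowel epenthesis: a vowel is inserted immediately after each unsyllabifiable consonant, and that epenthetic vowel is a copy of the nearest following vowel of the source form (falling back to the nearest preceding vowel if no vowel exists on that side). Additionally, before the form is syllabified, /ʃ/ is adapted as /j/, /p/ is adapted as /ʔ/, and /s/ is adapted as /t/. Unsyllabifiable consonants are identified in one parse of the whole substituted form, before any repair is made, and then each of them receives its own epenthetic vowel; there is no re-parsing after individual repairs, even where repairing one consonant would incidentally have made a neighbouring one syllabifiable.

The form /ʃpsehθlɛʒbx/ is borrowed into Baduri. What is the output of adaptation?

Substitution: /ʃ/ → /j/, /p/ → /ʔ/, /s/ → /t/, giving /jʔtehθlɛʒbx/.
The consonants /j/, /ʔ/, /θ/, /b/, /x/ cannot be parsed into a legal (C)V(C) syllable (at most one coda consonant is licensed; onsets are limited to one consonant).
Inserting the epenthetic vowel yields /j/ → /je/, /ʔ/ → /ʔe/, /θ/ → /θɛ/, /b/ → /bɛ/, /x/ → /xɛ/.

jeʔetehθɛlɛʒbɛxɛ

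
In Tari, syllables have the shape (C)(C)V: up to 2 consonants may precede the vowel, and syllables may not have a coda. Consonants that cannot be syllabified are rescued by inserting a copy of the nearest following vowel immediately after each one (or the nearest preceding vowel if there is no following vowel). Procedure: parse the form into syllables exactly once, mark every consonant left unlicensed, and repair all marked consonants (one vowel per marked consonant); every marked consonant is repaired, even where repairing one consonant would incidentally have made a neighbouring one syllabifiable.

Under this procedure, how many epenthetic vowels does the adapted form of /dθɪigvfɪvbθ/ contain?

The unsyllabifiable consonants are /g/, /v/, /b/, /θ/; each receives one epenthetic vowel.

4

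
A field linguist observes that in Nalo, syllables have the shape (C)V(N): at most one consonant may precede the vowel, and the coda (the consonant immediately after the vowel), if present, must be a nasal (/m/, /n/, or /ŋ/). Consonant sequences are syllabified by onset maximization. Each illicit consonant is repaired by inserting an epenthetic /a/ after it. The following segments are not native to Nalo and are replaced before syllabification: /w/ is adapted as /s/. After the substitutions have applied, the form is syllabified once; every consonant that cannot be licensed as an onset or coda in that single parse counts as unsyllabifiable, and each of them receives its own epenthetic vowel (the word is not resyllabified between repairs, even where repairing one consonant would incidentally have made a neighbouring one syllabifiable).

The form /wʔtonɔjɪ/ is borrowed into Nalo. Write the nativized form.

saʔatonɔjɪ

Substitution: /w/ → /s/, giving /sʔtonɔjɪ/.
Under (C)V(N), the unsyllabifiable consonants are /s/, /ʔ/ (only a nasal (/m/, /n/, or /ŋ/) is licensed in coda position; onsets are limited to one consonant).
Epenthesis after each stranded consonant: /s/ → /sa/, /ʔ/ → /ʔa/.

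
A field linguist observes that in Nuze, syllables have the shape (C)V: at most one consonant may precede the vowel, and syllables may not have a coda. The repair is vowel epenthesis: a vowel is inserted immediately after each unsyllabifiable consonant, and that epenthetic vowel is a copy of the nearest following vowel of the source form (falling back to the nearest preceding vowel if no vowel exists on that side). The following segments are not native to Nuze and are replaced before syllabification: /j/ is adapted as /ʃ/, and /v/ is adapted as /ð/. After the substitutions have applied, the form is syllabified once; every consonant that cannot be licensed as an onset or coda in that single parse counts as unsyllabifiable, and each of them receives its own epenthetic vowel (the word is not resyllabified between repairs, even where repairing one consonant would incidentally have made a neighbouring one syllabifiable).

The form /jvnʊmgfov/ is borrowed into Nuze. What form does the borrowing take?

ʃʊðʊnʊmogofoðo

Substitution: /j/ → /ʃ/, /v/ → /ð/, giving /ʃðnʊmgfoð/.
Under (C)V, the unsyllabifiable consonants are /ʃ/, /ð/, /m/, /g/, /ð/ (no codas are permitted; onsets are limited to one consonant).
Inserting the epenthetic vowel yields /ʃ/ → /ʃʊ/, /ð/ → /ðʊ/, /m/ → /mo/, /g/ → /go/, /ð/ → /ðo/.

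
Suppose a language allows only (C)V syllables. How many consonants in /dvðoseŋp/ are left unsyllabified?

4

The consonants /d/, /v/, /ŋ/, /p/ cannot be parsed into a legal (C)V syllable (no codas are permitted; onsets are limited to one consonant).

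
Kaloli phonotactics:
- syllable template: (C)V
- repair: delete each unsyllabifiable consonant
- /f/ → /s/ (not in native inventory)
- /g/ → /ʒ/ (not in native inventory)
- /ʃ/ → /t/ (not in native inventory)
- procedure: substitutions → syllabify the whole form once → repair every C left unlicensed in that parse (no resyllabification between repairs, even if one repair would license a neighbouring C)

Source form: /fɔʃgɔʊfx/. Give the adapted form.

sɔʒɔʊ

Substitution: /f/ → /s/, /ʃ/ → /t/, /g/ → /ʒ/, giving /sɔtʒɔʊsx/.
Under (C)V, the unsyllabifiable consonants are /t/, /s/, /x/ (no codas are permitted; onsets are limited to one consonant).
Each unlicensed consonant is deleted: /t/, /s/, /x/.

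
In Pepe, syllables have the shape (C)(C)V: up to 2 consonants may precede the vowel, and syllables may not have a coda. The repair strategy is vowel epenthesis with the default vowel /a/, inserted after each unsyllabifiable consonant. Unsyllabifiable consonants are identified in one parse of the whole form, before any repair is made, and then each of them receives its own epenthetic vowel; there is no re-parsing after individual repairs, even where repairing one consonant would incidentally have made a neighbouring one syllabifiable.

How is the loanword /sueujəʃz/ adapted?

The consonants /ʃ/, /z/ cannot be parsed into a legal (C)(C)V syllable (no codas are permitted; onsets may contain at most 2 consonants).
Inserting the epenthetic vowel yields /ʃ/ → /ʃa/, /z/ → /za/.

sueujəʃaza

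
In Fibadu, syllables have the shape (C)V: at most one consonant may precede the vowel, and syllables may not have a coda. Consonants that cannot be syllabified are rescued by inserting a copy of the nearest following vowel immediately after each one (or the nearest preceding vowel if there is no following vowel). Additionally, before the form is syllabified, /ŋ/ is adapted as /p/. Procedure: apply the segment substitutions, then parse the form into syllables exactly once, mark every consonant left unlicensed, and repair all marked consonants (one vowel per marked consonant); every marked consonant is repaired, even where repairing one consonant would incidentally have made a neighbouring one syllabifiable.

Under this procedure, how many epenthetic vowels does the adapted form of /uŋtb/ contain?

After substitution the input is /uptb/.
The unsyllabifiable consonants are /p/, /t/, /b/; each receives one epenthetic vowel.

3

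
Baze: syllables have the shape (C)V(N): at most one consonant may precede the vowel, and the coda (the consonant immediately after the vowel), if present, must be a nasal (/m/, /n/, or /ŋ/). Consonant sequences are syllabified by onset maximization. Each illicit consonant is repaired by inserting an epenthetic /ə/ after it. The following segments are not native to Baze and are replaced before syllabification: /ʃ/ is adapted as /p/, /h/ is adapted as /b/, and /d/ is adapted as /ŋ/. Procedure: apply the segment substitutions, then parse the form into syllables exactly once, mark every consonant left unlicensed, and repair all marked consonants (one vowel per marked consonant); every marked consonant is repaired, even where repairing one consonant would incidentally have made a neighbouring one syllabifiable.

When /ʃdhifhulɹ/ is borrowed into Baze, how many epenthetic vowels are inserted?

After substitution the input is /pŋbifbulɹ/.
The unsyllabifiable consonants are /p/, /ŋ/, /f/, /l/, /ɹ/; each receives one epenthetic vowel.

5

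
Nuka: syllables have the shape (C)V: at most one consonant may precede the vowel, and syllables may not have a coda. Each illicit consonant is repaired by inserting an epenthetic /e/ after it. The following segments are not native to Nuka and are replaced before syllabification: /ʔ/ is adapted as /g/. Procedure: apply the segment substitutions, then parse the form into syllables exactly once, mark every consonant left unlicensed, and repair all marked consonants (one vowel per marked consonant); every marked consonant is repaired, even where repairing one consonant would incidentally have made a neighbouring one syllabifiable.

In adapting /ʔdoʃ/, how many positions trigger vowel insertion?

2

After substitution the input is /gdoʃ/.
The unsyllabifiable consonants are /g/, /ʃ/; each receives one epenthetic vowel.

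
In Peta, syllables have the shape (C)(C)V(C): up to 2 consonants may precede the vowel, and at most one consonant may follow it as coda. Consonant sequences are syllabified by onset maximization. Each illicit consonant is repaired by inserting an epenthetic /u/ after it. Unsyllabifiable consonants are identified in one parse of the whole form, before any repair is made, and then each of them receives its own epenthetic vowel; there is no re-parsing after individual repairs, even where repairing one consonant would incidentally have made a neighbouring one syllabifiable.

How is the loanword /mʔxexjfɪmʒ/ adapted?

Under (C)(C)V(C), the unsyllabifiable consonants are /m/, /ʒ/ (at most one coda consonant is licensed; onsets may contain at most 2 consonants).
Epenthesis after each stranded consonant: /m/ → /mu/, /ʒ/ → /ʒu/.

muʔxexjfɪmʒu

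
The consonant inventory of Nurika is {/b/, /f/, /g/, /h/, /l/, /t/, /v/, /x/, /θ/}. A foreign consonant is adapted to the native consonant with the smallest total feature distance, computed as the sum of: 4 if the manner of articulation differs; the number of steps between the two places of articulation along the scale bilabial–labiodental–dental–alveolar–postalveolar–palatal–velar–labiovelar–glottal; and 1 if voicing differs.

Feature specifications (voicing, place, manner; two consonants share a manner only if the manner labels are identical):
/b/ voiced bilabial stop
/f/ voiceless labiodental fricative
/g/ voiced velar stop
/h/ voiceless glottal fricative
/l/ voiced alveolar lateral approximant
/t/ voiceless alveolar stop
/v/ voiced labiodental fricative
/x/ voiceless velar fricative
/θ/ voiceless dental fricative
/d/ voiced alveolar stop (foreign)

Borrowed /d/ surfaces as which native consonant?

t

/t/ is closest: same manner (stop), place distance 0 (alveolar→alveolar), voicing differs (+1); total 1. Next closest is /b/ at distance 3.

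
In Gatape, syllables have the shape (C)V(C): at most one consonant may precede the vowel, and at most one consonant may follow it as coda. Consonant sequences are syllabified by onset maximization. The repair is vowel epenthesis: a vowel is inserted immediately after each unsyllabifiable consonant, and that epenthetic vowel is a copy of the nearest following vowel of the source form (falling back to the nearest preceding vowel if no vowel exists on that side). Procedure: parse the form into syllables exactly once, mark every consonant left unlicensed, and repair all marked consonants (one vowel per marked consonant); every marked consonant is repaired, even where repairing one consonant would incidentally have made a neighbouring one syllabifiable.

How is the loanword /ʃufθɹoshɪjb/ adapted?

ʃufθoɹoshɪjbɪ

The consonants /θ/, /b/ cannot be parsed into a legal (C)V(C) syllable (at most one coda consonant is licensed; onsets are limited to one consonant).
Each unlicensed consonant becomes the onset of a new syllable: /θ/ → /θo/, /b/ → /bɪ/.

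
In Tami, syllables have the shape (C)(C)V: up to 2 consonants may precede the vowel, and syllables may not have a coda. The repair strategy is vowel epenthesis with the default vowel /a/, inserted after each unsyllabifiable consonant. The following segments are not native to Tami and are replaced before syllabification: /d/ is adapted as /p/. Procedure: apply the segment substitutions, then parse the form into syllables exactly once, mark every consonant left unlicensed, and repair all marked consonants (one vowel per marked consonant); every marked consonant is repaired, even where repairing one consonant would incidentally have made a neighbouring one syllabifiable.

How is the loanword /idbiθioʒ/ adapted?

Substitution: /d/ → /p/, giving /ipbiθioʒ/.
Under (C)(C)V, the unsyllabifiable consonants are /ʒ/ (no codas are permitted; onsets may contain at most 2 consonants).
Epenthesis after each stranded consonant: /ʒ/ → /ʒa/.

ipbiθioʒa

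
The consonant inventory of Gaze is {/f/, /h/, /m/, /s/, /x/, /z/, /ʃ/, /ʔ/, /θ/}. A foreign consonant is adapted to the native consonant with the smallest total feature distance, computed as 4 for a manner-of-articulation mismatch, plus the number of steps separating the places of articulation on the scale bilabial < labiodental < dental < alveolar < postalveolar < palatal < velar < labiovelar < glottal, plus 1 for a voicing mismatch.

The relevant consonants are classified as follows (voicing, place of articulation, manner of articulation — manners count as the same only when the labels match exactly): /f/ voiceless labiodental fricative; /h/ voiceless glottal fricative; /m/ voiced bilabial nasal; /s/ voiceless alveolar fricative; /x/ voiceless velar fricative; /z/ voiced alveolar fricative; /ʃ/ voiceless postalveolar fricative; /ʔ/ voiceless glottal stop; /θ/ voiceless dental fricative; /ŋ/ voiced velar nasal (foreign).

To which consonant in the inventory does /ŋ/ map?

/x/ is closest: manner differs (nasal→fricative, +4), place distance 0 (velar→velar), voicing differs (+1); total 5. Next closest is /m/ at distance 6.

x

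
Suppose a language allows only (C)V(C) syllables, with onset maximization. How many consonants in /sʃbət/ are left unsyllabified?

2

Syllabifying with onset maximization leaves /s/, /ʃ/ stranded (at most one coda consonant is licensed; onsets are limited to one consonant).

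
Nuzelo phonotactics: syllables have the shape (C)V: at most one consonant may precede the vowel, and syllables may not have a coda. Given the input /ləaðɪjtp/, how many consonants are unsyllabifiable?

The consonants /j/, /t/, /p/ cannot be parsed into a legal (C)V syllable (no codas are permitted; onsets are limited to one consonant).

3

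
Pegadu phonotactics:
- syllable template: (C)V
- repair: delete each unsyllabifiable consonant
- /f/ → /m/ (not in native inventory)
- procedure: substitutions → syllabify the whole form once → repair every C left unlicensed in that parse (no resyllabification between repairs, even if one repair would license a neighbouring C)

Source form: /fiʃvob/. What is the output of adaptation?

mivo

Substitution: /f/ → /m/, giving /miʃvob/.
Syllabifying with onset maximization leaves /ʃ/, /b/ stranded (no codas are permitted; onsets are limited to one consonant).
Deletion applies to /ʃ/, /b/.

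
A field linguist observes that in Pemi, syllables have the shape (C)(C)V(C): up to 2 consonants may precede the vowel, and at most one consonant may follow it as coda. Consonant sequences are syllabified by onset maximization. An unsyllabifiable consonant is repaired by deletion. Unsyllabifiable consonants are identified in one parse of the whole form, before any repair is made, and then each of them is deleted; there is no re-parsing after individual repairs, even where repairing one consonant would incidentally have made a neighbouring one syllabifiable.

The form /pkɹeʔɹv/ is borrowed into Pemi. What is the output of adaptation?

kɹeʔ

The consonants /p/, /ɹ/, /v/ cannot be parsed into a legal (C)(C)V(C) syllable (at most one coda consonant is licensed; onsets may contain at most 2 consonants).
Deleting the stranded consonants removes /p/, /ɹ/, /v/.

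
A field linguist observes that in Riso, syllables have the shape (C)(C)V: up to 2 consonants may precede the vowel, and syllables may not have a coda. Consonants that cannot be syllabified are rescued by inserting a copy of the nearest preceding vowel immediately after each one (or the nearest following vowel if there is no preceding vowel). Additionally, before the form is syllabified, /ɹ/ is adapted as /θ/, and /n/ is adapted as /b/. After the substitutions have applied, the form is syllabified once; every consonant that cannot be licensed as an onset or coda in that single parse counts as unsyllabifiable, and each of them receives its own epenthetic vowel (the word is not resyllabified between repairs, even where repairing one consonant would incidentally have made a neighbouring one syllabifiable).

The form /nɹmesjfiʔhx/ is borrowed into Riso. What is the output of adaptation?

Substitution: /n/ → /b/, /ɹ/ → /θ/, giving /bθmesjfiʔhx/.
The consonants /b/, /s/, /ʔ/, /h/, /x/ cannot be parsed into a legal (C)(C)V syllable (no codas are permitted; onsets may contain at most 2 consonants).
Each unlicensed consonant becomes the onset of a new syllable: /b/ → /be/, /s/ → /se/, /ʔ/ → /ʔi/, /h/ → /hi/, /x/ → /xi/.

beθmesejfiʔihixi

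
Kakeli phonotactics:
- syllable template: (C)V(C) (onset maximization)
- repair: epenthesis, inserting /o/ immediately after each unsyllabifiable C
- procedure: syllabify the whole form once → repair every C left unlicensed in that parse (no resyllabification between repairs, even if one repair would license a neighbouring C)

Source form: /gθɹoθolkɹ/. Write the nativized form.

goθoɹoθolkoɹo

Under (C)V(C), the unsyllabifiable consonants are /g/, /θ/, /k/, /ɹ/ (at most one coda consonant is licensed; onsets are limited to one consonant).
Each unlicensed consonant becomes the onset of a new syllable: /g/ → /go/, /θ/ → /θo/, /k/ → /ko/, /ɹ/ → /ɹo/.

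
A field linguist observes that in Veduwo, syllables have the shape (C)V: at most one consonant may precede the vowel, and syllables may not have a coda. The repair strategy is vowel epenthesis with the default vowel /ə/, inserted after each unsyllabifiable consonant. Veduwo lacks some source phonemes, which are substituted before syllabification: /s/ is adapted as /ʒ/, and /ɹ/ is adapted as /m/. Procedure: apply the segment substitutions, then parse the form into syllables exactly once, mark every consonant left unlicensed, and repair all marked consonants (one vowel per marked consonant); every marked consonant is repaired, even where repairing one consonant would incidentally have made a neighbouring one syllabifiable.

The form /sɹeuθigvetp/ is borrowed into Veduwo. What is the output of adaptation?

Substitution: /s/ → /ʒ/, /ɹ/ → /m/, giving /ʒmeuθigvetp/.
Under (C)V, the unsyllabifiable consonants are /ʒ/, /g/, /t/, /p/ (no codas are permitted; onsets are limited to one consonant).
Epenthesis after each stranded consonant: /ʒ/ → /ʒə/, /g/ → /gə/, /t/ → /tə/, /p/ → /pə/.

ʒəmeuθigəvetəpə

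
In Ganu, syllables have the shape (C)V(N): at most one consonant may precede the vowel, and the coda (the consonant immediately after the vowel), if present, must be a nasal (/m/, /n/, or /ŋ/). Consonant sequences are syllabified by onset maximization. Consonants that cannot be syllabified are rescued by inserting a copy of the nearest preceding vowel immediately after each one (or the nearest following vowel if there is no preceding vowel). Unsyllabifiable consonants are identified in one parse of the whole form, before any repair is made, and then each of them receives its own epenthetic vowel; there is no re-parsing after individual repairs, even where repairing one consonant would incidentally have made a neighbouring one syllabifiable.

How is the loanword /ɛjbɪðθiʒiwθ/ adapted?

ɛjɛbɪðɪθiʒiwiθi

The consonants /j/, /ð/, /w/, /θ/ cannot be parsed into a legal (C)V(N) syllable (only a nasal (/m/, /n/, or /ŋ/) is licensed in coda position; onsets are limited to one consonant).
Epenthesis after each stranded consonant: /j/ → /jɛ/, /ð/ → /ðɪ/, /w/ → /wi/, /θ/ → /θi/.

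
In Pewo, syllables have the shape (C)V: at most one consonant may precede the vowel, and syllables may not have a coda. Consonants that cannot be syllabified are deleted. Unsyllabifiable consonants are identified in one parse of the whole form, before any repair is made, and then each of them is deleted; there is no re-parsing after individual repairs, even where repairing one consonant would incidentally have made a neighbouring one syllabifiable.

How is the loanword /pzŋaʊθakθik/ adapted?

Under (C)V, the unsyllabifiable consonants are /p/, /z/, /k/, /k/ (no codas are permitted; onsets are limited to one consonant).
Each unlicensed consonant is deleted: /p/, /z/, /k/, /k/.

ŋaʊθaθi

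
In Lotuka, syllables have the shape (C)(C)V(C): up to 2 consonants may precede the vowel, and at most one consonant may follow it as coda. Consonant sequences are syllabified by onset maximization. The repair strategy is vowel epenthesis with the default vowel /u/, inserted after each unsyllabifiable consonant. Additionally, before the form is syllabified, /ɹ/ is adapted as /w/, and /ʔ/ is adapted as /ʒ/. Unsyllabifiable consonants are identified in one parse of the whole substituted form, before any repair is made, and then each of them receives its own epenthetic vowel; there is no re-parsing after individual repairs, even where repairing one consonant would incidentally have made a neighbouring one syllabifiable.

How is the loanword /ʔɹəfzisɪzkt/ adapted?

Substitution: /ʔ/ → /ʒ/, /ɹ/ → /w/, giving /ʒwəfzisɪzkt/.
The consonants /k/, /t/ cannot be parsed into a legal (C)(C)V(C) syllable (at most one coda consonant is licensed; onsets may contain at most 2 consonants).
Inserting the epenthetic vowel yields /k/ → /ku/, /t/ → /tu/.

ʒwəfzisɪzkutu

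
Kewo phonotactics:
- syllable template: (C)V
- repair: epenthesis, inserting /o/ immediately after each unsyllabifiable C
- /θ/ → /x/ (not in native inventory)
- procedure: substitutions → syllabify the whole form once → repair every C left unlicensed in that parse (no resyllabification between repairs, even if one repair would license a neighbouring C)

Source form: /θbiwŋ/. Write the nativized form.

Substitution: /θ/ → /x/, giving /xbiwŋ/.
Under (C)V, the unsyllabifiable consonants are /x/, /w/, /ŋ/ (no codas are permitted; onsets are limited to one consonant).
Inserting the epenthetic vowel yields /x/ → /xo/, /w/ → /wo/, /ŋ/ → /ŋo/.

xobiwoŋo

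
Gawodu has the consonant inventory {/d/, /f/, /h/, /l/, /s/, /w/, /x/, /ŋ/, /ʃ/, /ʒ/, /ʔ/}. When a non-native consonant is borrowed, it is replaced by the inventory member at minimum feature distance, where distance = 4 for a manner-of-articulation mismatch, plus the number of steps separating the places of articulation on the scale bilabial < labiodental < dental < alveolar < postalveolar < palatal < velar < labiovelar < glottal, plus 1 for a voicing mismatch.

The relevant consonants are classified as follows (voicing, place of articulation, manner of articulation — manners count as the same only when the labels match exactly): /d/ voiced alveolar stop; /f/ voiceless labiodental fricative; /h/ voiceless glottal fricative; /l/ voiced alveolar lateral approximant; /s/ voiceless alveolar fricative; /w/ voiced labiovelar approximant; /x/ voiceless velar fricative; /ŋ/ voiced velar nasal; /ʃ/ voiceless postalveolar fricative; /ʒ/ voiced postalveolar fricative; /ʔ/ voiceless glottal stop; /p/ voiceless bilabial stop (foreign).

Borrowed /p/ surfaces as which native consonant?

/d/ is closest: same manner (stop), place distance 3 (bilabial→alveolar), voicing differs (+1); total 4. Next closest is /f/ at distance 5.

d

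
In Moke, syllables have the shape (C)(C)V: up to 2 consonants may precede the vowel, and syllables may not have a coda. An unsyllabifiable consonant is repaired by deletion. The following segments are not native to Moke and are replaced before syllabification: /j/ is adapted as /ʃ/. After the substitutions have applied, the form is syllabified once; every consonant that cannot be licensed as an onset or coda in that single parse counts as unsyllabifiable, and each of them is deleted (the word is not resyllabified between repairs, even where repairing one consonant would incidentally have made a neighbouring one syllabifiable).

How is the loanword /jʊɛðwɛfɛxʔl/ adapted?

ʃʊɛðwɛfɛ

Substitution: /j/ → /ʃ/, giving /ʃʊɛðwɛfɛxʔl/.
Syllabifying with onset maximization leaves /x/, /ʔ/, /l/ stranded (no codas are permitted; onsets may contain at most 2 consonants).
Each unlicensed consonant is deleted: /x/, /ʔ/, /l/.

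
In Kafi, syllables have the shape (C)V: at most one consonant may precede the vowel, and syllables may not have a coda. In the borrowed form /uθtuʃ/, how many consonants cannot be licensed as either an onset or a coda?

Under (C)V, the unsyllabifiable consonants are /θ/, /ʃ/ (no codas are permitted; onsets are limited to one consonant).

2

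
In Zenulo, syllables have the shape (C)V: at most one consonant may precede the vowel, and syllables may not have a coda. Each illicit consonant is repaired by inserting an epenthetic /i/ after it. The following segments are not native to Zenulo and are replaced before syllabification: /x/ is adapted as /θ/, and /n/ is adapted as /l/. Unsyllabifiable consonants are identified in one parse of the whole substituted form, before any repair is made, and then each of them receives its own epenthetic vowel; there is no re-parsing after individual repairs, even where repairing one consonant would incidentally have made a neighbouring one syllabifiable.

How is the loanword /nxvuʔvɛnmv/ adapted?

Substitution: /n/ → /l/, /x/ → /θ/, giving /lθvuʔvɛlmv/.
Syllabifying with onset maximization leaves /l/, /θ/, /ʔ/, /l/, /m/, /v/ stranded (no codas are permitted; onsets are limited to one consonant).
Epenthesis after each stranded consonant: /l/ → /li/, /θ/ → /θi/, /ʔ/ → /ʔi/, /l/ → /li/, /m/ → /mi/, /v/ → /vi/.

liθivuʔivɛlimivi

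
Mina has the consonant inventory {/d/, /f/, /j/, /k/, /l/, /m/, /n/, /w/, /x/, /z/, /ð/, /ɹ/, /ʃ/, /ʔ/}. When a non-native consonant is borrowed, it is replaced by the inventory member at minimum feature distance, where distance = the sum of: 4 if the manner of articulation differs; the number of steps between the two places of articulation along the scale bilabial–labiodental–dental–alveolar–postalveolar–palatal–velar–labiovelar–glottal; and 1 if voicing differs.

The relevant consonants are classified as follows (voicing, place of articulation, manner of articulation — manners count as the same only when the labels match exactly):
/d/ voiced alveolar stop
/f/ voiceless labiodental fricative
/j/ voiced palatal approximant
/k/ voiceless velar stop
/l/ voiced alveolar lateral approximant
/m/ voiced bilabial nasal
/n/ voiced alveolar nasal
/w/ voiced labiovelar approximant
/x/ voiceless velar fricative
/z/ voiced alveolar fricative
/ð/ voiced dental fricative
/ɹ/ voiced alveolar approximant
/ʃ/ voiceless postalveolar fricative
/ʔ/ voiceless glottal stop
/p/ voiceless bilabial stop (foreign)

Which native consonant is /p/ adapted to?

/d/ is closest: same manner (stop), place distance 3 (bilabial→alveolar), voicing differs (+1); total 4. Next closest is /f/ at distance 5.

d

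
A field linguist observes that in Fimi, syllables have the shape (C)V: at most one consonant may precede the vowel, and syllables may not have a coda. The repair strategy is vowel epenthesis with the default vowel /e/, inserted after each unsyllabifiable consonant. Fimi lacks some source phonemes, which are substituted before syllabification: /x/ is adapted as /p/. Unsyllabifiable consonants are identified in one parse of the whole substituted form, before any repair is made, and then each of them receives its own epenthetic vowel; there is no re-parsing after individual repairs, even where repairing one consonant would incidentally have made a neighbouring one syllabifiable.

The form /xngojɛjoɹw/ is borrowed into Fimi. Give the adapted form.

Substitution: /x/ → /p/, giving /pngojɛjoɹw/.
Under (C)V, the unsyllabifiable consonants are /p/, /n/, /ɹ/, /w/ (no codas are permitted; onsets are limited to one consonant).
Inserting the epenthetic vowel yields /p/ → /pe/, /n/ → /ne/, /ɹ/ → /ɹe/, /w/ → /we/.

penegojɛjoɹewe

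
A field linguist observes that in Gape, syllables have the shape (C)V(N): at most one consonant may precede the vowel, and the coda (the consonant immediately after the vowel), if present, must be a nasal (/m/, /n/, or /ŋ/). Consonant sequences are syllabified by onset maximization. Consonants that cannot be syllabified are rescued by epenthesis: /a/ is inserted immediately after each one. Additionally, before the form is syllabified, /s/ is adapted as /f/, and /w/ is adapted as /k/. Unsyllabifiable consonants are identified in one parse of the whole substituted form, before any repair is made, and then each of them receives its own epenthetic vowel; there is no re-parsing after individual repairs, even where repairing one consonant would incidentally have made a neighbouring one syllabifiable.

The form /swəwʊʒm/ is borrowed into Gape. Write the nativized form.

fakəkʊʒama

Substitution: /s/ → /f/, /w/ → /k/, giving /fkəkʊʒm/.
The consonants /f/, /ʒ/, /m/ cannot be parsed into a legal (C)V(N) syllable (only a nasal (/m/, /n/, or /ŋ/) is licensed in coda position; onsets are limited to one consonant).
Epenthesis after each stranded consonant: /f/ → /fa/, /ʒ/ → /ʒa/, /m/ → /ma/.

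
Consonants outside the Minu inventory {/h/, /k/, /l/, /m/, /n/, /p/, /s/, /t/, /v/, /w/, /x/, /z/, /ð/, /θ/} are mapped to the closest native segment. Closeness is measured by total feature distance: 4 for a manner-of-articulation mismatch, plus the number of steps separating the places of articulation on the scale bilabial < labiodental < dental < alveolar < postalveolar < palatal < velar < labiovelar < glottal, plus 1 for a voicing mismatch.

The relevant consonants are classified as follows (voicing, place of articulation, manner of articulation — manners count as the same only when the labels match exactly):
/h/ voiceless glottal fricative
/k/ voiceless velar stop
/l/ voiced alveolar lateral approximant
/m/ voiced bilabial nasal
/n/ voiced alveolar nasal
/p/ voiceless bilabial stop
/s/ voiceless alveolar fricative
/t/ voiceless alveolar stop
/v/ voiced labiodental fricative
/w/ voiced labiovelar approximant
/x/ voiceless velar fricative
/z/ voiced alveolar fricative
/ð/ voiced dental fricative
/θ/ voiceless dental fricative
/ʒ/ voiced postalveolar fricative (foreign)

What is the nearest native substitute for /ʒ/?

/z/ is closest: same manner (fricative), place distance 1 (postalveolar→alveolar), same voicing; total 1. Next closest is /s/ at distance 2.

z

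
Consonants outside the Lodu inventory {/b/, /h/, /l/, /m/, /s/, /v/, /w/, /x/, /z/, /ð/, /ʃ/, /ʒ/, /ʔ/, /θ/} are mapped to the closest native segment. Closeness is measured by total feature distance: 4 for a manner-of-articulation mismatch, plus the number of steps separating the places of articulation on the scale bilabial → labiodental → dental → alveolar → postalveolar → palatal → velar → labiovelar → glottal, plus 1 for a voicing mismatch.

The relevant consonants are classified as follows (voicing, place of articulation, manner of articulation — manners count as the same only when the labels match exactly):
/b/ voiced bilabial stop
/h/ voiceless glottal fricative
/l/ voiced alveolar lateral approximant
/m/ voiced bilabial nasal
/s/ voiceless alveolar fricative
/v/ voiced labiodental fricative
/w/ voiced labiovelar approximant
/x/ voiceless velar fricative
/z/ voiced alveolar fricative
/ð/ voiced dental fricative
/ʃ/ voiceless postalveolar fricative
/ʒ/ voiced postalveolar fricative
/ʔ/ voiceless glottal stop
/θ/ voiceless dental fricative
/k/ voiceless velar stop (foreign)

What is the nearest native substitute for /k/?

/ʔ/ is closest: same manner (stop), place distance 2 (velar→glottal), same voicing; total 2. Next closest is /x/ at distance 4.

ʔ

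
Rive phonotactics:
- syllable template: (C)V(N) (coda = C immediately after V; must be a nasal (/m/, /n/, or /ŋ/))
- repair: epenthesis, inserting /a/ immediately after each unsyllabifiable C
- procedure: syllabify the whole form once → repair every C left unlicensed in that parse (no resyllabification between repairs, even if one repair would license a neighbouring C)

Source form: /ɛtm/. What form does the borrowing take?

ɛtama

Syllabifying with onset maximization leaves /t/, /m/ stranded (only a nasal (/m/, /n/, or /ŋ/) is licensed in coda position; onsets are limited to one consonant).
Epenthesis after each stranded consonant: /t/ → /ta/, /m/ → /ma/.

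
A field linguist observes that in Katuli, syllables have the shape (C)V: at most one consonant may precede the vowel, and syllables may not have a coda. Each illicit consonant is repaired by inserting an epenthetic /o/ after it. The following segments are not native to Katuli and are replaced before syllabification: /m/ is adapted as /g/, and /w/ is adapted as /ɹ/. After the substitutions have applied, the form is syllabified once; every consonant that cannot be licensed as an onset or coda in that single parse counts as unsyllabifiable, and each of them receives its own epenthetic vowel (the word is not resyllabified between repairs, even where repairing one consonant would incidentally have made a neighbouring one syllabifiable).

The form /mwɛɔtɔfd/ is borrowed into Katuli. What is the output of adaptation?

goɹɛɔtɔfodo

Substitution: /m/ → /g/, /w/ → /ɹ/, giving /gɹɛɔtɔfd/.
Syllabifying with onset maximization leaves /g/, /f/, /d/ stranded (no codas are permitted; onsets are limited to one consonant).
Epenthesis after each stranded consonant: /g/ → /go/, /f/ → /fo/, /d/ → /do/.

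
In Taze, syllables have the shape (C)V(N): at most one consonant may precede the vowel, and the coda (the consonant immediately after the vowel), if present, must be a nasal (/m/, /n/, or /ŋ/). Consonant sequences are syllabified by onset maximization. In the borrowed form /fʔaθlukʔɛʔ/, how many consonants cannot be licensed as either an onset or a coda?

Under (C)V(N), the unsyllabifiable consonants are /f/, /θ/, /k/, /ʔ/ (only a nasal (/m/, /n/, or /ŋ/) is licensed in coda position; onsets are limited to one consonant).

4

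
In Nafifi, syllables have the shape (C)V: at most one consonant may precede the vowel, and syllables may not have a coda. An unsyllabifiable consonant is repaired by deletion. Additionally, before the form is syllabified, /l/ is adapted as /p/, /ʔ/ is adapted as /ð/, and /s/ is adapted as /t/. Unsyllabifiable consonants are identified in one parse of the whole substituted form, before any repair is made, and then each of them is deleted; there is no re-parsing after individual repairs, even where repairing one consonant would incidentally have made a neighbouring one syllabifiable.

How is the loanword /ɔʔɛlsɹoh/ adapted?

Substitution: /ʔ/ → /ð/, /l/ → /p/, /s/ → /t/, giving /ɔðɛptɹoh/.
The consonants /p/, /t/, /h/ cannot be parsed into a legal (C)V syllable (no codas are permitted; onsets are limited to one consonant).
Each unlicensed consonant is deleted: /p/, /t/, /h/.

ɔðɛɹo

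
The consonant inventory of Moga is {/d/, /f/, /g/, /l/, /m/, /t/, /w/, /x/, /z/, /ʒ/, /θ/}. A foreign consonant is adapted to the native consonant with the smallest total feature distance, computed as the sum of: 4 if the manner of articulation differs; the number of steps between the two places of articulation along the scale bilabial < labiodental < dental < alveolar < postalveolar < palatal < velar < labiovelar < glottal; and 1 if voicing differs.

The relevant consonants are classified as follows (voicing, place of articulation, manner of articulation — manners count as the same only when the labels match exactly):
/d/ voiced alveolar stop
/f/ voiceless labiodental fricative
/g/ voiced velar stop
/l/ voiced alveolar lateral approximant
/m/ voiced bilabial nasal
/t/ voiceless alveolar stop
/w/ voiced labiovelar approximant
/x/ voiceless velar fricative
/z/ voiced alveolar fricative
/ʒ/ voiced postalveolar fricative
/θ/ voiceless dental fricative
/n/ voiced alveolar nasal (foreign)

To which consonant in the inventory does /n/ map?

m

/m/ is closest: same manner (nasal), place distance 3 (alveolar→bilabial), same voicing; total 3. Next closest is /d/ at distance 4.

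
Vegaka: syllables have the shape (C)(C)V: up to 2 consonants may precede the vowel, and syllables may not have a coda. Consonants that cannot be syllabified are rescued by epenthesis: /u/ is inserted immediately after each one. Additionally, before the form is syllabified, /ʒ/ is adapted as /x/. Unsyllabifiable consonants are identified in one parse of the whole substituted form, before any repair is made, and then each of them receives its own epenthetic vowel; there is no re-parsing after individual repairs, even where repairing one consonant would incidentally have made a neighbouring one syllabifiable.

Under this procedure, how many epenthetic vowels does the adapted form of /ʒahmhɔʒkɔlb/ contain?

3

After substitution the input is /xahmhɔxkɔlb/.
The unsyllabifiable consonants are /h/, /l/, /b/; each receives one epenthetic vowel.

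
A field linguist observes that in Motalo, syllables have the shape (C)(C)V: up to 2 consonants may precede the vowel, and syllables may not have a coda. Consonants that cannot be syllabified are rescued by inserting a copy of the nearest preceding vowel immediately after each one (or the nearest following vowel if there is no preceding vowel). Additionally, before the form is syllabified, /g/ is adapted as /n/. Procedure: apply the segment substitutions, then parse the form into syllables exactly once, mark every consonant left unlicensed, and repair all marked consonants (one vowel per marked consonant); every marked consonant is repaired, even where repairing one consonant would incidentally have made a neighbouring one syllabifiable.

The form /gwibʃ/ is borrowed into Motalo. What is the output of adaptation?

Substitution: /g/ → /n/, giving /nwibʃ/.
The consonants /b/, /ʃ/ cannot be parsed into a legal (C)(C)V syllable (no codas are permitted; onsets may contain at most 2 consonants).
Each unlicensed consonant becomes the onset of a new syllable: /b/ → /bi/, /ʃ/ → /ʃi/.

nwibiʃi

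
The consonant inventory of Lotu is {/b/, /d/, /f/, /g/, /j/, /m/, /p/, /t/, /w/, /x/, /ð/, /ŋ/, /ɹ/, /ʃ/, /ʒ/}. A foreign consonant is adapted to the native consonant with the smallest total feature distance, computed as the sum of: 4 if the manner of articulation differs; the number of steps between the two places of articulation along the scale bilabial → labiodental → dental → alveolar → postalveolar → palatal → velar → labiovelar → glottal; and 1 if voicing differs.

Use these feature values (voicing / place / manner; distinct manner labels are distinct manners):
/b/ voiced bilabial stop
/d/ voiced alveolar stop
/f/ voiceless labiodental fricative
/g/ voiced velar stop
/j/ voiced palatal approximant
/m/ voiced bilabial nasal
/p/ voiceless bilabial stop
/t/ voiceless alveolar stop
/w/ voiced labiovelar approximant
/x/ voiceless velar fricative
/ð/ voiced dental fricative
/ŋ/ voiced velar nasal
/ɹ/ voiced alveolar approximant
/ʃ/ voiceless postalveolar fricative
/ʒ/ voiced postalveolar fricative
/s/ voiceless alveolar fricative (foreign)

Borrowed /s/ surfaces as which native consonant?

ʃ

/ʃ/ is closest: same manner (fricative), place distance 1 (alveolar→postalveolar), same voicing; total 1. Next closest is /f/ at distance 2.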